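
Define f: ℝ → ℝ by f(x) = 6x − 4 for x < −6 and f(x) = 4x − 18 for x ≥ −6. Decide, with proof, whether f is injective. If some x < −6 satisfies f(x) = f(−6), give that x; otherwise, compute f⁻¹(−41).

-19/3

Both pieces are strictly increasing (slopes 6 and 4), so each is injective on its own interval.
The left piece maps (−∞, −6) onto (−∞, −40); the right piece maps [−6, ∞) onto [−42, ∞).
These images overlap. In particular f(−6) = −42 (right piece), and solving 6x − 4 = −42 on the left piece gives x = −19/3 < −6.
So f(−19/3) = f(−6) with −19/3 ≠ −6, and f is not injective. This x = −19/3 is the requested value below −6.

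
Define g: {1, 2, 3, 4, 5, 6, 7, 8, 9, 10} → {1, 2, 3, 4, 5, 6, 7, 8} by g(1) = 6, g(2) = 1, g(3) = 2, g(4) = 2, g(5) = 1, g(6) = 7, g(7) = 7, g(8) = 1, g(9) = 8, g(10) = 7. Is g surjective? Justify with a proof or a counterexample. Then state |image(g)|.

No element maps to 3, so g is not surjective.
The image of g is {1, 2, 6, 7, 8}, which has 5 elements.

5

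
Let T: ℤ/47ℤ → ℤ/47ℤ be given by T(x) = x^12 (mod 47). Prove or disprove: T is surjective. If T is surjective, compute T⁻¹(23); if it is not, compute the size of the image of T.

T(23): Repeated squaring mod 47: 23^1 ≡ 23, 23^2 ≡ 23² = 529 ≡ 12, 23^4 ≡ 12² = 144 ≡ 3, 23^8 ≡ 3² = 9. Since 12 = 8 + 4, 23^12 ≡ 9·3: 9·3 = 27. So 23^12 ≡ 27 (mod 47).
T(24): Repeated squaring mod 47: 24^1 ≡ 24, 24^2 ≡ 24² = 576 ≡ 12, 24^4 ≡ 12² = 144 ≡ 3, 24^8 ≡ 3² = 9. Since 12 = 8 + 4, 24^12 ≡ 9·3: 9·3 = 27. So 24^12 ≡ 27 (mod 47).
So T(23) = T(24) = 27 while 23 ≠ 24, therefore T is not injective.
A non-injective map from the 47-element set ℤ/47ℤ to itself takes at most 46 distinct values, so it cannot be surjective. Hence T is not surjective.
Since T is not surjective, we determine |image(T)|. Computing x^12 mod 47 for each x (by repeated squaring, reducing mod 47 at every step), the values T(0), T(1), …, T(46) are: 0, 1, 7, 12, 2, 18, 37, 17, 14, 3, 32, 6, 24, 9, 25, 28, 4, 8, 21, 34, 36, 16, 42, 27, 27, 42, 16, 36, 34, 21, 8, 4, 28, 25, 9, 24, 6, 32, 3, 14, 17, 37, 18, 2, 12, 7, 1.
The distinct values are {0, 1, 2, 3, 4, 6, 7, 8, 9, 12, 14, 16, 17, 18, 21, 24, 25, 27, 28, 32, 34, 36, 37, 42}; there are 24 of them.

24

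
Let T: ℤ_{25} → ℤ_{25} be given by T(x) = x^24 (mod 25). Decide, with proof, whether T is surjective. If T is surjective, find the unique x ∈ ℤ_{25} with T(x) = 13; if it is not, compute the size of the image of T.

6

T(3): Repeated squaring mod 25: 3^1 ≡ 3, 3^2 ≡ 3² = 9, 3^4 ≡ 9² = 81 ≡ 6, 3^8 ≡ 6² = 36 ≡ 11, 3^16 ≡ 11² = 121 ≡ 21. Since 24 = 16 + 8, 3^24 ≡ 21·11: 21·11 = 231 ≡ 6. So 3^24 ≡ 6 (mod 25).
T(4): Repeated squaring mod 25: 4^1 ≡ 4, 4^2 ≡ 4² = 16, 4^4 ≡ 16² = 256 ≡ 6, 4^8 ≡ 6² = 36 ≡ 11, 4^16 ≡ 11² = 121 ≡ 21. Since 24 = 16 + 8, 4^24 ≡ 21·11: 21·11 = 231 ≡ 6. So 4^24 ≡ 6 (mod 25).
So T(3) = T(4) = 6 while 3 ≠ 4, so T is not injective.
A non-injective map from the 25-element set ℤ_{25} to itself takes at most 24 distinct values, so it cannot be surjective. Therefore T is not surjective.
Since T is not surjective, we determine |image(T)|. Computing x^24 mod 25 for each x (by repeated squaring, reducing mod 25 at every step), the values T(0), T(1), …, T(24) are: 0, 1, 16, 6, 6, 0, 21, 1, 21, 11, 0, 16, 11, 11, 16, 0, 11, 21, 1, 21, 0, 6, 6, 16, 1.
The distinct values are {0, 1, 6, 11, 16, 21}; there are 6 of them.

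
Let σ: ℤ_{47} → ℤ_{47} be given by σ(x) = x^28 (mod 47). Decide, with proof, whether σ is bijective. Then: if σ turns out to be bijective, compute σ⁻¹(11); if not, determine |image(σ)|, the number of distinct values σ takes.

σ(23): Repeated squaring mod 47: 23^1 ≡ 23, 23^2 ≡ 23² = 529 ≡ 12, 23^4 ≡ 12² = 144 ≡ 3, 23^8 ≡ 3² = 9, 23^16 ≡ 9² = 81 ≡ 34. Since 28 = 16 + 8 + 4, 23^28 ≡ 34·9·3: 34·9 = 306 ≡ 24, then 24·3 = 72 ≡ 25. So 23^28 ≡ 25 (mod 47).
σ(24): Repeated squaring mod 47: 24^1 ≡ 24, 24^2 ≡ 24² = 576 ≡ 12, 24^4 ≡ 12² = 144 ≡ 3, 24^8 ≡ 3² = 9, 24^16 ≡ 9² = 81 ≡ 34. Since 28 = 16 + 8 + 4, 24^28 ≡ 34·9·3: 34·9 = 306 ≡ 24, then 24·3 = 72 ≡ 25. So 24^28 ≡ 25 (mod 47).
So σ(23) = σ(24) = 25 while 23 ≠ 24, therefore σ is not injective, hence not bijective.
Since σ is not bijective, we determine |image(σ)|. Computing x^28 mod 47 for each x (by repeated squaring, reducing mod 47 at every step), the values σ(0), σ(1), …, σ(46) are: 0, 1, 32, 8, 37, 24, 21, 28, 9, 17, 16, 18, 14, 7, 3, 4, 6, 34, 27, 2, 42, 36, 12, 25, 25, 12, 36, 42, 2, 27, 34, 6, 4, 3, 7, 14, 18, 16, 17, 9, 28, 21, 24, 37, 8, 32, 1.
The distinct values are {0, 1, 2, 3, 4, 6, 7, 8, 9, 12, 14, 16, 17, 18, 21, 24, 25, 27, 28, 32, 34, 36, 37, 42}; there are 24 of them.

24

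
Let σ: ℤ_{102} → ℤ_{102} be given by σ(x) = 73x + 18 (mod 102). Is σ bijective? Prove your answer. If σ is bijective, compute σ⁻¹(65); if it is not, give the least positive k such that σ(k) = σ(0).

If σ(s) = σ(t), then 73s ≡ 73t (mod 102). Because gcd(73, 102) = 1, we may cancel 73 to get s ≡ t (mod 102).
We now compute 73⁻¹ mod 102 explicitly. Euclid's algorithm: 102 = 1·73 + 29, 73 = 2·29 + 15, 29 = 1·15 + 14, 15 = 1·14 + 1; back-substituting gives 1 = 7·73 − 5·102, so 73⁻¹ ≡ 7 (mod 102).
For any y ∈ ℤ_{102}, x = 7(y − 18) mod 102 satisfies σ(x) = 73·7(y − 18) + 18 ≡ y (since 73·7 ≡ 1 mod 102). So every y has a preimage.
Hence σ is bijective.
Since σ is bijective, we find σ⁻¹(65): we need 73x ≡ 65 − 18 ≡ 47 (mod 102). Using 73⁻¹ = 7: x ≡ 7·47 = 329 = 3·102 + 23, so x = 23.
Check: σ(23) = 73·23 + 18 = 1697 = 16·102 + 65 ≡ 65 (mod 102).

23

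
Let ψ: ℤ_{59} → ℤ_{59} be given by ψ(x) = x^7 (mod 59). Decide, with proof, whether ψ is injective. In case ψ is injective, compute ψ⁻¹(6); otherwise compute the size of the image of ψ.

30

Since 59 is prime, the nonzero elements of ℤ_{59} form a cyclic group of order 58.
As gcd(7, 58) = 1, raising to the 7th power is a bijection on this group: if a^7 ≡ b^7 then (ab^{−1})^7 = 1, and the only element of order dividing gcd(7, 58) = 1 is 1, so a = b.
With ψ(0) = 0 this makes ψ injective on all of ℤ_{59}, hence bijective (finite equal-size domain and codomain). In particular ψ is injective.
Since ψ is injective, we find the preimage of 6. The inverse of x ↦ x^7 on (ℤ_{59})^× is x ↦ x^25, because 7·25 = 175 = 3·58 + 1 ≡ 1 (mod 58) and x^{58} = 1 for x ≠ 0 (Fermat). So ψ⁻¹(6) = 6^25 mod 59.
Repeated squaring mod 59: 6^1 ≡ 6, 6^2 ≡ 6² = 36, 6^4 ≡ 36² = 1296 ≡ 57, 6^8 ≡ 57² = 3249 ≡ 4, 6^16 ≡ 4² = 16. Since 25 = 16 + 8 + 1, 6^25 ≡ 16·4·6: 16·4 = 64 ≡ 5, then 5·6 = 30. So 6^25 ≡ 30 (mod 59).
Hence ψ⁻¹(6) = 30.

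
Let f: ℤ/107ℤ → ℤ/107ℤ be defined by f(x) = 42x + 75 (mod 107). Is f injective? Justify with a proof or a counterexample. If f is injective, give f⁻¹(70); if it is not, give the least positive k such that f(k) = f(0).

33

If f(s) = f(t), then 42s ≡ 42t (mod 107). Because gcd(42, 107) = 1, we may cancel 42 to get s ≡ t (mod 107).
Thus f is injective.
We now compute 42⁻¹ mod 107 explicitly. Euclid's algorithm: 107 = 2·42 + 23, 42 = 1·23 + 19, 23 = 1·19 + 4, 19 = 4·4 + 3, 4 = 1·3 + 1; back-substituting gives 1 = 79·42 − 31·107, so 42⁻¹ ≡ 79 (mod 107).
Since f is injective, we find f⁻¹(70): we need 42x ≡ 70 − 75 ≡ 102 (mod 107). Using 42⁻¹ = 79: x ≡ 79·102 = 8058 = 75·107 + 33, so x = 33.
Check: f(33) = 42·33 + 75 = 1461 = 13·107 + 70 ≡ 70 (mod 107).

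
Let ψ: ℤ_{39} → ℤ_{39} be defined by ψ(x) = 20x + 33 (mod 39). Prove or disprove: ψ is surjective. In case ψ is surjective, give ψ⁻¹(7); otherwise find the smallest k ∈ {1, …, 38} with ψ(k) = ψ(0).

26

By definition, surjectivity means every element of the codomain has a preimage under ψ.
Since gcd(20, 39) = 1, 20 is invertible modulo 39. Euclid's algorithm: 39 = 1·20 + 19, 20 = 1·19 + 1; back-substituting gives 1 = 2·20 − 1·39, so 20⁻¹ ≡ 2 (mod 39).
Then y ↦ 2(y − 33) is a two-sided inverse to ψ, so every y ∈ ℤ_{39} has a preimage.
Therefore ψ is surjective.
Since ψ is surjective, we find ψ⁻¹(7): we need 20x ≡ 7 − 33 ≡ 13 (mod 39). Using 20⁻¹ = 2: x ≡ 2·13 = 26, so x = 26.
Check: ψ(26) = 20·26 + 33 = 553 = 14·39 + 7 ≡ 7 (mod 39).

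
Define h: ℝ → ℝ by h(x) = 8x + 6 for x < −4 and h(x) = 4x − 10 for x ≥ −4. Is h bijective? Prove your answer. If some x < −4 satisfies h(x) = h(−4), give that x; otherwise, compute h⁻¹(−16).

-3/2

Both pieces are strictly increasing (slopes 8 and 4), so each is injective on its own interval.
The left piece maps (−∞, −4) onto (−∞, −26); the right piece maps [−4, ∞) onto [−26, ∞).
Since −26 = −26, the images partition ℝ: h is injective and surjective, hence bijective.
Because the two images are disjoint, no x < −4 has h(x) = h(−4), so we compute h⁻¹(−16): −16 lies in [−26, ∞), so solve 4x − 10 = −16: x = (−16 + 10)/4 = −3/2.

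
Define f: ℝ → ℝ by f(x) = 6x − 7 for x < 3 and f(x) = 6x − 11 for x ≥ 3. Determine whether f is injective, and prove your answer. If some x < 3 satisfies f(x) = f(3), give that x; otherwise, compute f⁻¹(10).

Both pieces are strictly increasing (slopes 6 and 6), so each is injective on its own interval.
The left piece maps (−∞, 3) onto (−∞, 11); the right piece maps [3, ∞) onto [7, ∞).
These images overlap. In particular f(3) = 7 (right piece), and solving 6x − 7 = 7 on the left piece gives x = 7/3 < 3.
So f(7/3) = f(3) with 7/3 ≠ 3, and f is not injective. This x = 7/3 is the requested value below 3.

7/3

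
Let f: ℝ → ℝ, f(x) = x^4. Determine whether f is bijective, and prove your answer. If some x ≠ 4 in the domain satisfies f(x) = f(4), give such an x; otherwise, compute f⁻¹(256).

f(4) = 256 = (−4)^4 = f(−4) (since 4 is even), with 4 ≠ −4. So f is not injective, hence not bijective.
For the follow-up, such an x exists: taking x = −4 ∈ ℝ gives f(−4) = 256 = f(4) with −4 ≠ 4.

-4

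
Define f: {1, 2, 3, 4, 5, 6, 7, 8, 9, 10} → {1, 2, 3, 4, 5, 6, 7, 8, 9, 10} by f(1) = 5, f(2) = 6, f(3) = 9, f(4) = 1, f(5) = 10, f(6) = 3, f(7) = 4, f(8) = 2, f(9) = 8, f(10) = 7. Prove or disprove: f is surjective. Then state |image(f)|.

10

Every element of the codomain has a preimage: 1 = f(4), 2 = f(8), 3 = f(6), 4 = f(7), 5 = f(1), 6 = f(2), 7 = f(10), 8 = f(9), 9 = f(3), 10 = f(5).
Thus f is surjective.
The image of f is {1, 2, 3, 4, 5, 6, 7, 8, 9, 10}, which has 10 elements.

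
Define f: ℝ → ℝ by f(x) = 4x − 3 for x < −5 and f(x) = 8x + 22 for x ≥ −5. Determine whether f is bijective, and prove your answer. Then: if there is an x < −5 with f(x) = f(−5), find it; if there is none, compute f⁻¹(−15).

-37/8

Both pieces are strictly increasing (slopes 4 and 8), so each is injective on its own interval.
The left piece maps (−∞, −5) onto (−∞, −23); the right piece maps [−5, ∞) onto [−18, ∞).
The images leave a gap (−23 has no preimage), so f is not surjective, hence not bijective.
Because the two images are disjoint, no x < −5 has f(x) = f(−5), so we compute f⁻¹(−15): −15 lies in [−18, ∞), so solve 8x + 22 = −15: x = (−15 − 22)/8 = −37/8.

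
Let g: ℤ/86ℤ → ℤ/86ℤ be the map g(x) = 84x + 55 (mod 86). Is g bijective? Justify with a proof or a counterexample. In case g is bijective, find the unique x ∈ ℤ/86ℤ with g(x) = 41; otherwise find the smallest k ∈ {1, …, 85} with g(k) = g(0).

We have gcd(84, 86) = 2 > 1. Taking a = 0 and b = 43: g(0) = 55 and g(43) = 84·43 + 55 = 3667 ≡ 55 (mod 86).
So g(0) = g(43) while 0 ≠ 43, so g is not injective, hence not bijective.
Since g is not bijective, we find the least positive k with g(k) = g(0): this means 84k ≡ 0 (mod 86), i.e. 86 ∣ 84k. Since gcd(84, 86) = 2, dividing through by 2 this holds exactly when 43 ∣ 42k, and as gcd(42, 43) = 1, exactly when 43 ∣ k.
The smallest positive such k is 43.

43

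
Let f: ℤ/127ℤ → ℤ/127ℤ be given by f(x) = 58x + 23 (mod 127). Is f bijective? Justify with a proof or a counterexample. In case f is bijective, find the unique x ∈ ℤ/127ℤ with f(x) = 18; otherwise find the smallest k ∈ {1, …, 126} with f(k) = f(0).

24

Suppose f(u) = f(v) in ℤ/127ℤ. Then 58u + 23 ≡ 58v + 23 (mod 127), hence 58(u − v) ≡ 0 (mod 127).
Since gcd(58, 127) = 1, 58 is invertible modulo 127, so u − v ≡ 0 (mod 127), i.e. u = v.
We now compute 58⁻¹ mod 127 explicitly. Euclid's algorithm: 127 = 2·58 + 11, 58 = 5·11 + 3, 11 = 3·3 + 2, 3 = 1·2 + 1; back-substituting gives 1 = 46·58 − 21·127, so 58⁻¹ ≡ 46 (mod 127).
For any y ∈ ℤ/127ℤ, x = 46(y − 23) mod 127 satisfies f(x) = 58·46(y − 23) + 23 ≡ y (since 58·46 ≡ 1 mod 127). So every y has a preimage.
So f is bijective.
Since f is bijective, we find f⁻¹(18): we need 58x ≡ 18 − 23 ≡ 122 (mod 127). Using 58⁻¹ = 46: x ≡ 46·122 = 5612 = 44·127 + 24, so x = 24.
Check: f(24) = 58·24 + 23 = 1415 = 11·127 + 18 ≡ 18 (mod 127).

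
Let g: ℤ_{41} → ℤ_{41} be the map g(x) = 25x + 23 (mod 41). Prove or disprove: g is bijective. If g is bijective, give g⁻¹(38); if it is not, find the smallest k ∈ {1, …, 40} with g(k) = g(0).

Recall that injectivity means: for all a, b in the domain, g(a) = g(b) implies a = b.
If g(a) = g(b), then 25a ≡ 25b (mod 41). Because gcd(25, 41) = 1, we may cancel 25 to get a ≡ b (mod 41).
We now compute 25⁻¹ mod 41 explicitly. Euclid's algorithm: 41 = 1·25 + 16, 25 = 1·16 + 9, 16 = 1·9 + 7, 9 = 1·7 + 2, 7 = 3·2 + 1; back-substituting gives 1 = 23·25 − 14·41, so 25⁻¹ ≡ 23 (mod 41).
Then y ↦ 23(y − 23) is a two-sided inverse to g, so every y ∈ ℤ_{41} has a preimage.
Thus g is bijective.
Since g is bijective, we compute g⁻¹(38): solve 25x + 23 ≡ 38 (mod 41), i.e. 25x ≡ 15 (mod 41).
Multiplying by 25⁻¹ = 23 gives x ≡ 23·15 = 345 = 8·41 + 17 ≡ 17 (mod 41).
Check: g(17) = 25·17 + 23 = 448 = 10·41 + 38 ≡ 38 (mod 41).

17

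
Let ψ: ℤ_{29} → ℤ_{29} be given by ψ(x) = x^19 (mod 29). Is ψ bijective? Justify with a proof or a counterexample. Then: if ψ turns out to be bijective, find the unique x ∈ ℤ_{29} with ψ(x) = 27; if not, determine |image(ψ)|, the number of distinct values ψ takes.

21

Since 29 is prime, the nonzero elements of ℤ_{29} form a cyclic group of order 28.
As gcd(19, 28) = 1, raising to the 19th power is a bijection on this group: if a^19 ≡ b^19 then (ab^{−1})^19 = 1, and the only element of order dividing gcd(19, 28) = 1 is 1, so a = b.
With ψ(0) = 0 this makes ψ injective on all of ℤ_{29}, hence bijective (finite equal-size domain and codomain). In particular ψ is bijective.
Since ψ is bijective, we find the preimage of 27. The inverse of x ↦ x^19 on (ℤ_{29})^× is x ↦ x^3, because 19·3 = 57 = 2·28 + 1 ≡ 1 (mod 28) and x^{28} = 1 for x ≠ 0 (Fermat). So ψ⁻¹(27) = 27^3 mod 29.
Repeated squaring mod 29: 27^1 ≡ 27, 27^2 ≡ 27² = 729 ≡ 4. Since 3 = 2 + 1, 27^3 ≡ 4·27: 4·27 = 108 ≡ 21. So 27^3 ≡ 21 (mod 29).
Hence ψ⁻¹(27) = 21.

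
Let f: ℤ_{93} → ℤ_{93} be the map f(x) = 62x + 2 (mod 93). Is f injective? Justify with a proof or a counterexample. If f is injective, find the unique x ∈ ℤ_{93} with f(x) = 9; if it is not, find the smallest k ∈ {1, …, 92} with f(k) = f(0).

3

We have gcd(62, 93) = 31 > 1. Taking a = 0 and b = 3: f(0) = 2 and f(3) = 62·3 + 2 = 188 ≡ 2 (mod 93).
So f(0) = f(3) while 0 ≠ 3, so f is not injective.
Since f is not injective, we find the least positive k with f(k) = f(0): this means 62k ≡ 0 (mod 93), i.e. 93 ∣ 62k. Since gcd(62, 93) = 31, dividing through by 31 this holds exactly when 3 ∣ 2k, and as gcd(2, 3) = 1, exactly when 3 ∣ k.
The smallest positive such k is 3.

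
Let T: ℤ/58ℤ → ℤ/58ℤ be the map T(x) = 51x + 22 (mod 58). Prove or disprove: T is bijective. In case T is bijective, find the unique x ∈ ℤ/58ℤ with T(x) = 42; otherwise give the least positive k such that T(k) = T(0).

22

Suppose T(x_1) = T(x_2) in ℤ/58ℤ. Then 51x_1 + 22 ≡ 51x_2 + 22 (mod 58), hence 51(x_1 − x_2) ≡ 0 (mod 58).
Since gcd(51, 58) = 1, 51 is invertible modulo 58, so x_1 − x_2 ≡ 0 (mod 58), i.e. x_1 = x_2.
We now compute 51⁻¹ mod 58 explicitly. Euclid's algorithm: 58 = 1·51 + 7, 51 = 7·7 + 2, 7 = 3·2 + 1; back-substituting gives 1 = 33·51 − 29·58, so 51⁻¹ ≡ 33 (mod 58).
Then y ↦ 33(y − 22) is a two-sided inverse to T, so every y ∈ ℤ/58ℤ has a preimage.
Therefore T is bijective.
Since T is bijective, we find T⁻¹(42): we need 51x ≡ 42 − 22 ≡ 20 (mod 58). Using 51⁻¹ = 33: x ≡ 33·20 = 660 = 11·58 + 22, so x = 22.
Check: T(22) = 51·22 + 22 = 1144 = 19·58 + 42 ≡ 42 (mod 58).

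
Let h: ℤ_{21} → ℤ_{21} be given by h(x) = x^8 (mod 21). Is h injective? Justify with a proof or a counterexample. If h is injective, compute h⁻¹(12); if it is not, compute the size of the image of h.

h(2): Repeated squaring mod 21: 2^1 ≡ 2, 2^2 ≡ 2² = 4, 2^4 ≡ 4² = 16, 2^8 ≡ 16² = 256 ≡ 4. So 2^8 ≡ 4 (mod 21).
h(5): Repeated squaring mod 21: 5^1 ≡ 5, 5^2 ≡ 5² = 25 ≡ 4, 5^4 ≡ 4² = 16, 5^8 ≡ 16² = 256 ≡ 4. So 5^8 ≡ 4 (mod 21).
So h(2) = h(5) = 4 while 2 ≠ 5, therefore h is not injective.
Since h is not injective, we determine |image(h)|. Computing x^8 mod 21 for each x (by repeated squaring, reducing mod 21 at every step), the values h(0), h(1), …, h(20) are: 0, 1, 4, 9, 16, 4, 15, 7, 1, 18, 16, 16, 18, 1, 7, 15, 4, 16, 9, 4, 1.
The distinct values are {0, 1, 4, 7, 9, 15, 16, 18}; there are 8 of them.

8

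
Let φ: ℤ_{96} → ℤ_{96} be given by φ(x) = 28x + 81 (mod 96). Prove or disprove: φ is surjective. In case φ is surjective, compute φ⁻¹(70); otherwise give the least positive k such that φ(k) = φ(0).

Recall: surjectivity means every element of the codomain has a preimage under φ.
Since gcd(28, 96) = 4, we have 28x ≡ 0 (mod 4) for all x, so φ(x) ≡ 1 (mod 4).
But 0 ≢ 1 (mod 4), so 0 ∈ ℤ_{96} has no preimage. Thus φ is not surjective.
Since φ is not surjective, we find the least positive k with φ(k) = φ(0): this means 28k ≡ 0 (mod 96), i.e. 96 ∣ 28k. Since gcd(28, 96) = 4, dividing through by 4 this holds exactly when 24 ∣ 7k, and as gcd(7, 24) = 1, exactly when 24 ∣ k.
The smallest positive such k is 24.

24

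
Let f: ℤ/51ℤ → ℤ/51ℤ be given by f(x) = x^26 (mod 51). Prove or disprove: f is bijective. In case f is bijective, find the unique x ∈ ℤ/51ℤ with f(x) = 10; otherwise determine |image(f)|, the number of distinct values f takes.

18

f(7): Repeated squaring mod 51: 7^1 ≡ 7, 7^2 ≡ 7² = 49, 7^4 ≡ 49² = 2401 ≡ 4, 7^8 ≡ 4² = 16, 7^16 ≡ 16² = 256 ≡ 1. Since 26 = 16 + 8 + 2, 7^26 ≡ 1·16·49: 1·16 = 16, then 16·49 = 784 ≡ 19. So 7^26 ≡ 19 (mod 51).
f(10): Repeated squaring mod 51: 10^1 ≡ 10, 10^2 ≡ 10² = 100 ≡ 49, 10^4 ≡ 49² = 2401 ≡ 4, 10^8 ≡ 4² = 16, 10^16 ≡ 16² = 256 ≡ 1. Since 26 = 16 + 8 + 2, 10^26 ≡ 1·16·49: 1·16 = 16, then 16·49 = 784 ≡ 19. So 10^26 ≡ 19 (mod 51).
So f(7) = f(10) = 19 while 7 ≠ 10, so f is not injective, hence not bijective.
Since f is not bijective, we determine |image(f)|. Computing x^26 mod 51 for each x (by repeated squaring, reducing mod 51 at every step), the values f(0), f(1), …, f(50) are: 0, 1, 4, 42, 16, 43, 15, 19, 13, 30, 19, 49, 9, 16, 25, 21, 1, 34, 18, 4, 25, 33, 43, 49, 36, 13, 13, 36, 49, 43, 33, 25, 4, 18, 34, 1, 21, 25, 16, 9, 49, 19, 30, 13, 19, 15, 43, 16, 42, 4, 1.
The distinct values are {0, 1, 4, 9, 13, 15, 16, 18, 19, 21, 25, 30, 33, 34, 36, 42, 43, 49}; there are 18 of them.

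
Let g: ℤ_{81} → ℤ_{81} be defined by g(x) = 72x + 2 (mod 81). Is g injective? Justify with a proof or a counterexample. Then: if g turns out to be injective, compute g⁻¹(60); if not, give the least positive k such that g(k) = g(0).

9

Recall: g is injective when g(x_1) = g(x_2) forces x_1 = x_2.
We have gcd(72, 81) = 9 > 1. Taking x_1 = 0 and x_2 = 9: g(0) = 2 and g(9) = 72·9 + 2 = 650 ≡ 2 (mod 81).
So g(0) = g(9) while 0 ≠ 9, hence g is not injective.
Since g is not injective, we find the least positive k with g(k) = g(0): this means 72k ≡ 0 (mod 81), i.e. 81 ∣ 72k. Since gcd(72, 81) = 9, dividing through by 9 this holds exactly when 9 ∣ 8k, and as gcd(8, 9) = 1, exactly when 9 ∣ k.
The smallest positive such k is 9.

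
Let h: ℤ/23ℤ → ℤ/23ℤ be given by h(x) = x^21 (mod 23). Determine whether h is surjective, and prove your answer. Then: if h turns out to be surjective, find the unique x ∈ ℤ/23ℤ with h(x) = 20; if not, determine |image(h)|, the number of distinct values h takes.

Since 23 is prime, the nonzero elements of ℤ/23ℤ form a cyclic group of order 22.
As gcd(21, 22) = 1, raising to the 21st power is a bijection on this group: if a^21 ≡ b^21 then (ab^{−1})^21 = 1, and the only element of order dividing gcd(21, 22) = 1 is 1, so a = b.
With h(0) = 0 this makes h injective on all of ℤ/23ℤ, hence bijective (finite equal-size domain and codomain). In particular h is surjective.
Since h is surjective, we find the preimage of 20. The inverse of x ↦ x^21 on (ℤ/23ℤ)^× is x ↦ x^21, because 21·21 = 441 = 20·22 + 1 ≡ 1 (mod 22) and x^{22} = 1 for x ≠ 0 (Fermat). So h⁻¹(20) = 20^21 mod 23.
Repeated squaring mod 23: 20^1 ≡ 20, 20^2 ≡ 20² = 400 ≡ 9, 20^4 ≡ 9² = 81 ≡ 12, 20^8 ≡ 12² = 144 ≡ 6, 20^16 ≡ 6² = 36 ≡ 13. Since 21 = 16 + 4 + 1, 20^21 ≡ 13·12·20: 13·12 = 156 ≡ 18, then 18·20 = 360 ≡ 15. So 20^21 ≡ 15 (mod 23).
Hence h⁻¹(20) = 15.

15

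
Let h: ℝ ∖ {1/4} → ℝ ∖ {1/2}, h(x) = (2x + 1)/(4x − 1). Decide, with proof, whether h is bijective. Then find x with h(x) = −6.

Suppose h(u) = h(v). Cross-multiplying: (2u + 1)(4v − 1) = (2v + 1)(4u − 1).
Expanding both sides and cancelling the symmetric terms leaves −6·(u − v) = 0. Since −6 ≠ 0, u = v. So h is injective.
For any y ≠ 1/2, solving y(4x − 1) = 2x + 1 for x gives a well-defined x ≠ 1/4. So h is surjective.
Therefore h is bijective.
Solving h(x) = −6: cross-multiplying gives 2x + 1 = −6(4x − 1), which rearranges to 26x = 5, so x = 5/26.

5/26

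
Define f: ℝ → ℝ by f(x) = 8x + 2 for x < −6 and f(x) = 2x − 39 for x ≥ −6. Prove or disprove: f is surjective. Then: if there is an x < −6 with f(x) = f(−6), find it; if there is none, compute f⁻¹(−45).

-53/8

Both pieces are strictly increasing (slopes 8 and 2), so each is injective on its own interval.
The left piece maps (−∞, −6) onto (−∞, −46); the right piece maps [−6, ∞) onto [−51, ∞).
The union (−∞, −46) ∪ [−51, ∞) covers ℝ, so f is surjective.
For the follow-up: the images overlap, so an x < −6 with f(x) = f(−6) exists. f(−6) = −51; solving 8x + 2 = −51 for x < −6 gives x = (−51 − 2)/8 = −53/8.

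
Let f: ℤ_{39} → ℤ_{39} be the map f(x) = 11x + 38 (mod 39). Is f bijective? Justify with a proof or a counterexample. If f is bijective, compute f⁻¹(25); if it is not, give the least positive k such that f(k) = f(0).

13

Recall that f is injective when f(u) = f(v) forces u = v.
If f(u) = f(v), then 11u ≡ 11v (mod 39). Because gcd(11, 39) = 1, we may cancel 11 to get u ≡ v (mod 39).
We now compute 11⁻¹ mod 39 explicitly. Euclid's algorithm: 39 = 3·11 + 6, 11 = 1·6 + 5, 6 = 1·5 + 1; back-substituting gives 1 = 32·11 − 9·39, so 11⁻¹ ≡ 32 (mod 39).
For any y ∈ ℤ_{39}, x = 32(y − 38) mod 39 satisfies f(x) = 11·32(y − 38) + 38 ≡ y (since 11·32 ≡ 1 mod 39). So every y has a preimage.
So f is bijective.
Since f is bijective, we compute f⁻¹(25): solve 11x + 38 ≡ 25 (mod 39), i.e. 11x ≡ 26 (mod 39).
Multiplying by 11⁻¹ = 32 gives x ≡ 32·26 = 832 = 21·39 + 13 ≡ 13 (mod 39).
Check: f(13) = 11·13 + 38 = 181 = 4·39 + 25 ≡ 25 (mod 39).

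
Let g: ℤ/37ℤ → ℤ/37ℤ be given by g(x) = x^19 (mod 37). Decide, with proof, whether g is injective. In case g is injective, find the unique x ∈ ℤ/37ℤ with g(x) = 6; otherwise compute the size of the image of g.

Since 37 is prime, the nonzero elements of ℤ/37ℤ form a cyclic group of order 36.
As gcd(19, 36) = 1, raising to the 19th power is a bijection on this group: if u^19 ≡ v^19 then (uv^{−1})^19 = 1, and the only element of order dividing gcd(19, 36) = 1 is 1, so u = v.
With g(0) = 0 this makes g injective on all of ℤ/37ℤ, hence bijective (finite equal-size domain and codomain). In particular g is injective.
Since g is injective, we find the preimage of 6. The inverse of x ↦ x^19 on (ℤ/37ℤ)^× is x ↦ x^19, because 19·19 = 361 = 10·36 + 1 ≡ 1 (mod 36) and x^{36} = 1 for x ≠ 0 (Fermat). So g⁻¹(6) = 6^19 mod 37.
Repeated squaring mod 37: 6^1 ≡ 6, 6^2 ≡ 6² = 36, 6^4 ≡ 36² = 1296 ≡ 1, 6^8 ≡ 1² = 1, 6^16 ≡ 1² = 1. Since 19 = 16 + 2 + 1, 6^19 ≡ 1·36·6: 1·36 = 36, then 36·6 = 216 ≡ 31. So 6^19 ≡ 31 (mod 37).
Hence g⁻¹(6) = 31.

31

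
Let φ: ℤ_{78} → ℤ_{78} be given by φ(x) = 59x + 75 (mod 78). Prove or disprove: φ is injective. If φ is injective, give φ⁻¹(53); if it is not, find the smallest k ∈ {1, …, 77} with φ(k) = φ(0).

Suppose φ(u) = φ(v) in ℤ_{78}. Then 59u + 75 ≡ 59v + 75 (mod 78), thus 59(u − v) ≡ 0 (mod 78).
Since gcd(59, 78) = 1, 59 is invertible modulo 78, therefore u − v ≡ 0 (mod 78), i.e. u = v.
So φ is injective.
We now compute 59⁻¹ mod 78 explicitly. Euclid's algorithm: 78 = 1·59 + 19, 59 = 3·19 + 2, 19 = 9·2 + 1; back-substituting gives 1 = 41·59 − 31·78, so 59⁻¹ ≡ 41 (mod 78).
Since φ is injective, we find φ⁻¹(53): we need 59x ≡ 53 − 75 ≡ 56 (mod 78). Using 59⁻¹ = 41: x ≡ 41·56 = 2296 = 29·78 + 34, so x = 34.
Check: φ(34) = 59·34 + 75 = 2081 = 26·78 + 53 ≡ 53 (mod 78).

34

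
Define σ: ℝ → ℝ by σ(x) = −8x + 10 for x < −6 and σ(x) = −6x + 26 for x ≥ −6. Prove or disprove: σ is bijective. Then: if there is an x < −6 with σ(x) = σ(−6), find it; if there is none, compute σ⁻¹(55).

-13/2

Both pieces are strictly decreasing (slopes −8 and −6), so each is injective on its own interval.
The left piece maps (−∞, −6) onto (58, ∞); the right piece maps [−6, ∞) onto (−∞, 62].
These images overlap. In particular σ(−6) = 62 (right piece), and solving −8x + 10 = 62 on the left piece gives x = −13/2 < −6.
So σ(−13/2) = σ(−6) with −13/2 ≠ −6, and σ is not injective, hence not bijective. This x = −13/2 is the requested value below −6.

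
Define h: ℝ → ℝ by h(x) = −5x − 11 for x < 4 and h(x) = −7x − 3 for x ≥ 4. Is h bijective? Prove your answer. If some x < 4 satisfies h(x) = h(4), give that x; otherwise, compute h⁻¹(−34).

31/7

Both pieces are strictly decreasing (slopes −5 and −7), so each is injective on its own interval.
The left piece maps (−∞, 4) onto (−31, ∞); the right piece maps [4, ∞) onto (−∞, −31].
Since −31 = −31, the images partition ℝ: h is injective and surjective, hence bijective.
Because the two images are disjoint, no x < 4 has h(x) = h(4), so we compute h⁻¹(−34): −34 lies in (−∞, −31], so solve −7x − 3 = −34: x = (−34 + 3)/(−7) = 31/7.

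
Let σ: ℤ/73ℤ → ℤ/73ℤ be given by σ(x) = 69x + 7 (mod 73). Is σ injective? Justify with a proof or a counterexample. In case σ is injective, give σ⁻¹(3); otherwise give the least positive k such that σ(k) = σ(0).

1

If σ(s) = σ(t), then 69s ≡ 69t (mod 73). Because gcd(69, 73) = 1, we may cancel 69 to get s ≡ t (mod 73).
Thus σ is injective.
We now compute 69⁻¹ mod 73 explicitly. Euclid's algorithm: 73 = 1·69 + 4, 69 = 17·4 + 1; back-substituting gives 1 = 18·69 − 17·73, so 69⁻¹ ≡ 18 (mod 73).
Since σ is injective, we compute σ⁻¹(3): solve 69x + 7 ≡ 3 (mod 73), i.e. 69x ≡ 69 (mod 73).
Multiplying by 69⁻¹ = 18 gives x ≡ 18·69 = 1242 = 17·73 + 1 ≡ 1 (mod 73).
Check: σ(1) = 69·1 + 7 = 76 = 1·73 + 3 ≡ 3 (mod 73).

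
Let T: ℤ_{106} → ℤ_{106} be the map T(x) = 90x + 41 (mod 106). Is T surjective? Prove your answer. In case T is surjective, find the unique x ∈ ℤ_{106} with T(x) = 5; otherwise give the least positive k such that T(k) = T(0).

Recall: surjectivity means every element of the codomain has a preimage under T.
Since gcd(90, 106) = 2, we have 90x ≡ 0 (mod 2) for all x, so T(x) ≡ 1 (mod 2).
But 0 ≢ 1 (mod 2), so 0 ∈ ℤ_{106} has no preimage. Hence T is not surjective.
Since T is not surjective, we find the least positive k with T(k) = T(0): this means 90k ≡ 0 (mod 106), i.e. 106 ∣ 90k. Since gcd(90, 106) = 2, dividing through by 2 this holds exactly when 53 ∣ 45k, and as gcd(45, 53) = 1, exactly when 53 ∣ k.
The smallest positive such k is 53.

53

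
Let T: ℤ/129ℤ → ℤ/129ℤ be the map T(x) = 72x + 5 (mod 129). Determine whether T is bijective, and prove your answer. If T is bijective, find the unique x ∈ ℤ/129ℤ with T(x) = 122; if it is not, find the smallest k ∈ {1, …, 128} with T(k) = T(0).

43

We have gcd(72, 129) = 3 > 1. Taking a = 0 and b = 43: T(0) = 5 and T(43) = 72·43 + 5 = 3101 ≡ 5 (mod 129).
So T(0) = T(43) while 0 ≠ 43, thus T is not injective, hence not bijective.
Since T is not bijective, we find the least positive k with T(k) = T(0): this means 72k ≡ 0 (mod 129), i.e. 129 ∣ 72k. Since gcd(72, 129) = 3, dividing through by 3 this holds exactly when 43 ∣ 24k, and as gcd(24, 43) = 1, exactly when 43 ∣ k.
The smallest positive such k is 43.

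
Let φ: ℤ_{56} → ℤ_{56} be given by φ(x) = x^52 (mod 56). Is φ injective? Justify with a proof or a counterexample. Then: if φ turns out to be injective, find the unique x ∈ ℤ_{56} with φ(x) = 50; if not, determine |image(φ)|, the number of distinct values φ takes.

8

φ(6): Repeated squaring mod 56: 6^1 ≡ 6, 6^2 ≡ 6² = 36, 6^4 ≡ 36² = 1296 ≡ 8, 6^8 ≡ 8² = 64 ≡ 8, 6^16 ≡ 8² = 64 ≡ 8, 6^32 ≡ 8² = 64 ≡ 8. Since 52 = 32 + 16 + 4, 6^52 ≡ 8·8·8: 8·8 = 64 ≡ 8, then 8·8 = 64 ≡ 8. So 6^52 ≡ 8 (mod 56).
φ(8): Repeated squaring mod 56: 8^1 ≡ 8, 8^2 ≡ 8² = 64 ≡ 8, 8^4 ≡ 8² = 64 ≡ 8, 8^8 ≡ 8² = 64 ≡ 8, 8^16 ≡ 8² = 64 ≡ 8, 8^32 ≡ 8² = 64 ≡ 8. Since 52 = 32 + 16 + 4, 8^52 ≡ 8·8·8: 8·8 = 64 ≡ 8, then 8·8 = 64 ≡ 8. So 8^52 ≡ 8 (mod 56).
So φ(6) = φ(8) = 8 while 6 ≠ 8, thus φ is not injective.
Since φ is not injective, we determine |image(φ)|. Computing x^52 mod 56 for each x (by repeated squaring, reducing mod 56 at every step), the values φ(0), φ(1), …, φ(55) are: 0, 1, 16, 25, 32, 9, 8, 49, 8, 9, 32, 25, 16, 1, 0, 1, 16, 25, 32, 9, 8, 49, 8, 9, 32, 25, 16, 1, 0, 1, 16, 25, 32, 9, 8, 49, 8, 9, 32, 25, 16, 1, 0, 1, 16, 25, 32, 9, 8, 49, 8, 9, 32, 25, 16, 1.
The distinct values are {0, 1, 8, 9, 16, 25, 32, 49}; there are 8 of them.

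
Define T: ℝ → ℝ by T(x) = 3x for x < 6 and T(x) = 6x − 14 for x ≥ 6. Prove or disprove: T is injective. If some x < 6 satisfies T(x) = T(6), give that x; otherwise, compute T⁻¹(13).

Both pieces are strictly increasing (slopes 3 and 6), so each is injective on its own interval.
The left piece maps (−∞, 6) onto (−∞, 18); the right piece maps [6, ∞) onto [22, ∞).
These images are disjoint, so no value is attained by both pieces. Thus T is injective.
Because the two images are disjoint, no x < 6 has T(x) = T(6), so we compute T⁻¹(13): 13 lies in (−∞, 18), so solve 3x = 13: x = (13 − 0)/3 = 13/3.

13/3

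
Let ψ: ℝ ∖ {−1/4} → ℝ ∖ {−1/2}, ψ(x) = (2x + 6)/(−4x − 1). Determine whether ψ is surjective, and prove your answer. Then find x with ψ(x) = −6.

0

For any y ≠ −1/2, solving y(−4x − 1) = 2x + 6 for x gives a well-defined x ≠ −1/4. So ψ is surjective.
Solving ψ(x) = −6: cross-multiplying gives 2x + 6 = −6(−4x − 1), which rearranges to −22x = 0, so x = 0.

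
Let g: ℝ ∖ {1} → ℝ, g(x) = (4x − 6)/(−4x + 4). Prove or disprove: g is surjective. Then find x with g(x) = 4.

11/10

If g(x) = −1, cross-multiplying gives −4(4x − 6) = 4(−4x + 4), which simplifies to 24 = 16 — false.  So −1 has no preimage and g is not surjective.
Solving g(x) = 4: cross-multiplying gives 4x − 6 = 4(−4x + 4), which rearranges to 20x = 22, so x = 11/10.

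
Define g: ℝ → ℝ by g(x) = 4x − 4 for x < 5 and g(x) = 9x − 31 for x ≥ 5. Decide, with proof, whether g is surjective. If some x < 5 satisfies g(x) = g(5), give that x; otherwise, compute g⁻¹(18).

9/2

Both pieces are strictly increasing (slopes 4 and 9), so each is injective on its own interval.
The left piece maps (−∞, 5) onto (−∞, 16); the right piece maps [5, ∞) onto [14, ∞).
The union (−∞, 16) ∪ [14, ∞) covers ℝ, so g is surjective.
For the follow-up: the images overlap, so an x < 5 with g(x) = g(5) exists. g(5) = 14; solving 4x − 4 = 14 for x < 5 gives x = (14 + 4)/4 = 9/2.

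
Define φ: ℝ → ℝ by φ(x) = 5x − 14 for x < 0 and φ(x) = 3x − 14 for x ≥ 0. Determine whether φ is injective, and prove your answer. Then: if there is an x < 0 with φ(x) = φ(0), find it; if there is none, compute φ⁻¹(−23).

-9/5

Both pieces are strictly increasing (slopes 5 and 3), so each is injective on its own interval.
The left piece maps (−∞, 0) onto (−∞, −14); the right piece maps [0, ∞) onto [−14, ∞).
These images are disjoint, so no value is attained by both pieces. So φ is injective.
Because the two images are disjoint, no x < 0 has φ(x) = φ(0), so we compute φ⁻¹(−23): −23 lies in (−∞, −14), so solve 5x − 14 = −23: x = (−23 + 14)/5 = −9/5.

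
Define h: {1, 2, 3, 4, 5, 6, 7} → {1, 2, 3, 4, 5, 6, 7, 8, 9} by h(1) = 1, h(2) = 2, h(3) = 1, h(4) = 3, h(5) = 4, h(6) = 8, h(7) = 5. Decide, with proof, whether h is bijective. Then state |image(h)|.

h(1) = 1 = h(3) with 1 ≠ 3, so h is not injective, hence not bijective.
The image of h is {1, 2, 3, 4, 5, 8}, which has 6 elements.

6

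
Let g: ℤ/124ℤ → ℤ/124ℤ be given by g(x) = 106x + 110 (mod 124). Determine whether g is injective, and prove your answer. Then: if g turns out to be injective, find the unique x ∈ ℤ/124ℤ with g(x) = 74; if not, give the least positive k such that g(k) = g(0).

Recall that injectivity means: for all s, t in the domain, g(s) = g(t) implies s = t.
We have gcd(106, 124) = 2 > 1. Taking s = 0 and t = 62: g(0) = 110 and g(62) = 106·62 + 110 = 6682 ≡ 110 (mod 124).
So g(0) = g(62) while 0 ≠ 62, thus g is not injective.
Since g is not injective, we find the least positive k with g(k) = g(0): this means 106k ≡ 0 (mod 124), i.e. 124 ∣ 106k. Since gcd(106, 124) = 2, dividing through by 2 this holds exactly when 62 ∣ 53k, and as gcd(53, 62) = 1, exactly when 62 ∣ k.
The smallest positive such k is 62.

62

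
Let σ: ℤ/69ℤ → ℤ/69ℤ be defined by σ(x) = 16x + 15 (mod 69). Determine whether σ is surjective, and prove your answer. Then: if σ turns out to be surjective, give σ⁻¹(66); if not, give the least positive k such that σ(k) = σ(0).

42

Since gcd(16, 69) = 1, 16 is invertible modulo 69. Euclid's algorithm: 69 = 4·16 + 5, 16 = 3·5 + 1; back-substituting gives 1 = 13·16 − 3·69, so 16⁻¹ ≡ 13 (mod 69).
Then y ↦ 13(y − 15) is a two-sided inverse to σ, so every y ∈ ℤ/69ℤ has a preimage.
Therefore σ is surjective.
Since σ is surjective, we compute σ⁻¹(66): solve 16x + 15 ≡ 66 (mod 69), i.e. 16x ≡ 51 (mod 69).
Multiplying by 16⁻¹ = 13 gives x ≡ 13·51 = 663 = 9·69 + 42 ≡ 42 (mod 69).
Check: σ(42) = 16·42 + 15 = 687 = 9·69 + 66 ≡ 66 (mod 69).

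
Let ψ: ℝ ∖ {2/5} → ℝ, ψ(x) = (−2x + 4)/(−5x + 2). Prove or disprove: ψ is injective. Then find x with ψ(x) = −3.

10/17

Suppose ψ(x_1) = ψ(x_2). Cross-multiplying: (−2x_1 + 4)(−5x_2 + 2) = (−2x_2 + 4)(−5x_1 + 2).
Expanding both sides and cancelling the symmetric terms leaves 16·(x_1 − x_2) = 0. Since 16 ≠ 0, x_1 = x_2. So ψ is injective.
Solving ψ(x) = −3: cross-multiplying gives −2x + 4 = −3(−5x + 2), which rearranges to −17x = −10, so x = 10/17.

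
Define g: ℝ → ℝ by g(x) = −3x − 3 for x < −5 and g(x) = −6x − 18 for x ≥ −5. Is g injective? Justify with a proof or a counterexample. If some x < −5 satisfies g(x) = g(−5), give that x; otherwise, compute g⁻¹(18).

-7

Both pieces are strictly decreasing (slopes −3 and −6), so each is injective on its own interval.
The left piece maps (−∞, −5) onto (12, ∞); the right piece maps [−5, ∞) onto (−∞, 12].
These images are disjoint, so no value is attained by both pieces. So g is injective.
Because the two images are disjoint, no x < −5 has g(x) = g(−5), so we compute g⁻¹(18): 18 lies in (12, ∞), so solve −3x − 3 = 18: x = (18 + 3)/(−3) = −7.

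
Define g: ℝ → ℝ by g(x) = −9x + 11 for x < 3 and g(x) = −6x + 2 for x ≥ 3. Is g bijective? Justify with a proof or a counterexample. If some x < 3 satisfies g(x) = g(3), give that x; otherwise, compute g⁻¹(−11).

22/9

Both pieces are strictly decreasing (slopes −9 and −6), so each is injective on its own interval.
The left piece maps (−∞, 3) onto (−16, ∞); the right piece maps [3, ∞) onto (−∞, −16].
Since −16 = −16, the images partition ℝ: g is injective and surjective, hence bijective.
Because the two images are disjoint, no x < 3 has g(x) = g(3), so we compute g⁻¹(−11): −11 lies in (−16, ∞), so solve −9x + 11 = −11: x = (−11 − 11)/(−9) = 22/9.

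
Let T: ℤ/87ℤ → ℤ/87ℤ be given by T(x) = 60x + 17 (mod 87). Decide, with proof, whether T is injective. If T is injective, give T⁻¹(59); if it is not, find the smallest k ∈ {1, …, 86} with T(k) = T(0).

We have gcd(60, 87) = 3 > 1. Taking a = 0 and b = 29: T(0) = 17 and T(29) = 60·29 + 17 = 1757 ≡ 17 (mod 87).
So T(0) = T(29) while 0 ≠ 29, hence T is not injective.
Since T is not injective, we find the least positive k with T(k) = T(0): this means 60k ≡ 0 (mod 87), i.e. 87 ∣ 60k. Since gcd(60, 87) = 3, dividing through by 3 this holds exactly when 29 ∣ 20k, and as gcd(20, 29) = 1, exactly when 29 ∣ k.
The smallest positive such k is 29.

29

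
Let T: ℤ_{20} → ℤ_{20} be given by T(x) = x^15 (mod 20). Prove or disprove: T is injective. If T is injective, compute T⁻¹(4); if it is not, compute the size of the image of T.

T(0) = 0^15 = 0.
T(10): Repeated squaring mod 20: 10^1 ≡ 10, 10^2 ≡ 10² = 100 ≡ 0, 10^4 ≡ 0² = 0, 10^8 ≡ 0² = 0. Since 15 = 8 + 4 + 2 + 1, 10^15 ≡ 0·0·0·10: 0·0 = 0, then 0·0 = 0, then 0·10 = 0. So 10^15 ≡ 0 (mod 20).
So T(0) = T(10) = 0 while 0 ≠ 10, so T is not injective.
Since T is not injective, we determine |image(T)|. Computing x^15 mod 20 for each x (by repeated squaring, reducing mod 20 at every step), the values T(0), T(1), …, T(19) are: 0, 1, 8, 7, 4, 5, 16, 3, 12, 9, 0, 11, 8, 17, 4, 15, 16, 13, 12, 19.
The distinct values are {0, 1, 3, 4, 5, 7, 8, 9, 11, 12, 13, 15, 16, 17, 19}; there are 15 of them.

15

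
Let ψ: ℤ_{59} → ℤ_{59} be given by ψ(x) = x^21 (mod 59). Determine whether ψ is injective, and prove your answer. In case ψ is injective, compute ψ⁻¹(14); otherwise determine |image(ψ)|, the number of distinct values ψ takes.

Since 59 is prime, the nonzero elements of ℤ_{59} form a cyclic group of order 58.
As gcd(21, 58) = 1, raising to the 21st power is a bijection on this group: if s^21 ≡ t^21 then (st^{−1})^21 = 1, and the only element of order dividing gcd(21, 58) = 1 is 1, so s = t.
With ψ(0) = 0 this makes ψ injective on all of ℤ_{59}, hence bijective (finite equal-size domain and codomain). In particular ψ is injective.
Since ψ is injective, we find the preimage of 14. The inverse of x ↦ x^21 on (ℤ_{59})^× is x ↦ x^47, because 21·47 = 987 = 17·58 + 1 ≡ 1 (mod 58) and x^{58} = 1 for x ≠ 0 (Fermat). So ψ⁻¹(14) = 14^47 mod 59.
Repeated squaring mod 59: 14^1 ≡ 14, 14^2 ≡ 14² = 196 ≡ 19, 14^4 ≡ 19² = 361 ≡ 7, 14^8 ≡ 7² = 49, 14^16 ≡ 49² = 2401 ≡ 41, 14^32 ≡ 41² = 1681 ≡ 29. Since 47 = 32 + 8 + 4 + 2 + 1, 14^47 ≡ 29·49·7·19·14: 29·49 = 1421 ≡ 5, then 5·7 = 35, then 35·19 = 665 ≡ 16, then 16·14 = 224 ≡ 47. So 14^47 ≡ 47 (mod 59).
Hence ψ⁻¹(14) = 47.

47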